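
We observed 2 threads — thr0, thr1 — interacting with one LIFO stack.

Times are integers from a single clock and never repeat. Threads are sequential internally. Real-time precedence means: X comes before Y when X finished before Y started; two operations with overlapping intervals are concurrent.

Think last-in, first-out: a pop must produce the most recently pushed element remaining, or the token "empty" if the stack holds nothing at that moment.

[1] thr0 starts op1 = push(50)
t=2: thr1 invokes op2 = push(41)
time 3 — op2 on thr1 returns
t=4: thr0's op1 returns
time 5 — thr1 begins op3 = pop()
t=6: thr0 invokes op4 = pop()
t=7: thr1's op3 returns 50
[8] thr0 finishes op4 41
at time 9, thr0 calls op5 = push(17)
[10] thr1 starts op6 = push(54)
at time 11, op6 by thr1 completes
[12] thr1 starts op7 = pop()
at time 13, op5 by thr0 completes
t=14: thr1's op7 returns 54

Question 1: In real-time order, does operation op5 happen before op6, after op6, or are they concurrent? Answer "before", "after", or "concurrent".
concurrent

op5 spans [9,13], op6 spans [10,11]
the intervals overlap in both directions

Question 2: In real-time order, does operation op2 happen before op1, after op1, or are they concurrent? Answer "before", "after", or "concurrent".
concurrent

op2 spans [2,3], op1 spans [1,4]
the intervals overlap in both directions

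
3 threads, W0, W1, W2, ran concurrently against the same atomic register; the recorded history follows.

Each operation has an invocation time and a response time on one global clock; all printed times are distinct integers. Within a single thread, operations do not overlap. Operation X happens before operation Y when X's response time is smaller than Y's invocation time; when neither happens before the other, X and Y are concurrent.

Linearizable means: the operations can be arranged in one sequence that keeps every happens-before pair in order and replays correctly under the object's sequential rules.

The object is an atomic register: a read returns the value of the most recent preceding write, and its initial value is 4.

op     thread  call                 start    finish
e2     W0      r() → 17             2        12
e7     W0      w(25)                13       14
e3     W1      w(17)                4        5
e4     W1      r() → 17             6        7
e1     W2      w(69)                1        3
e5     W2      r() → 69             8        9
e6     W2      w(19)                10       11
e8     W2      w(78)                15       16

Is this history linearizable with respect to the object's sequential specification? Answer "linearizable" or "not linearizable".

not linearizable

events 1..8 are fine; event 9 — the response of e5 at time 9 — makes the prefix non-linearizable
the sole real-time-consistent order of 4 completed operations fails the atomic register replay
include/drop combinations of the 1 pending operation (e2) were all tried; none helps
one such order, e1, e3, e4, e5 (pending dropped), breaks at step 4 where e5 r() → 69 is illegal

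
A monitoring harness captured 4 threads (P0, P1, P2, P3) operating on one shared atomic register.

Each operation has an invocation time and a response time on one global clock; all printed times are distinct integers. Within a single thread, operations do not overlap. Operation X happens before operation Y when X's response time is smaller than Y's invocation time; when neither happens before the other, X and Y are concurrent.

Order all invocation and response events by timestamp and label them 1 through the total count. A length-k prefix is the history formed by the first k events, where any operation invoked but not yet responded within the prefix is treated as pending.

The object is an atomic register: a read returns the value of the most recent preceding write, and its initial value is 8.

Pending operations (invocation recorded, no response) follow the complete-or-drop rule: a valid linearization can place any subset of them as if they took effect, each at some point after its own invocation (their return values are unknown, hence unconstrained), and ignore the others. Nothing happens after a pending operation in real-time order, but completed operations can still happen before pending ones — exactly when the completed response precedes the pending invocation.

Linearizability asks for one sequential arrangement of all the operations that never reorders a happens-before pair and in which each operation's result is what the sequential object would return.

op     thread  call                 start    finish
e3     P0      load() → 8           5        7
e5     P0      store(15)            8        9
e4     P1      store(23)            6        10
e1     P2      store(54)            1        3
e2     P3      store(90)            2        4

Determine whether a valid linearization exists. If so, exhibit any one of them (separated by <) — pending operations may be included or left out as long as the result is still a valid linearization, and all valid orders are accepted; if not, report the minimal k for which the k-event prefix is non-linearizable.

not linearizable — minimal violating prefix: 7 events

events 1..6 are fine; event 7 — the response of e3 at time 7 — makes the prefix non-linearizable
all 2 real-time-respecting orders fail — 3 completed atomic register operations, no legal replay
no escape via the 1 pending operation (e4): every completion choice fails
one such order, e1, e2, e3 (pending dropped), breaks at step 3 where e3 load() → 8 is illegal
one such order, e2, e1, e3 (pending dropped), breaks at step 3 where e3 load() → 8 is illegal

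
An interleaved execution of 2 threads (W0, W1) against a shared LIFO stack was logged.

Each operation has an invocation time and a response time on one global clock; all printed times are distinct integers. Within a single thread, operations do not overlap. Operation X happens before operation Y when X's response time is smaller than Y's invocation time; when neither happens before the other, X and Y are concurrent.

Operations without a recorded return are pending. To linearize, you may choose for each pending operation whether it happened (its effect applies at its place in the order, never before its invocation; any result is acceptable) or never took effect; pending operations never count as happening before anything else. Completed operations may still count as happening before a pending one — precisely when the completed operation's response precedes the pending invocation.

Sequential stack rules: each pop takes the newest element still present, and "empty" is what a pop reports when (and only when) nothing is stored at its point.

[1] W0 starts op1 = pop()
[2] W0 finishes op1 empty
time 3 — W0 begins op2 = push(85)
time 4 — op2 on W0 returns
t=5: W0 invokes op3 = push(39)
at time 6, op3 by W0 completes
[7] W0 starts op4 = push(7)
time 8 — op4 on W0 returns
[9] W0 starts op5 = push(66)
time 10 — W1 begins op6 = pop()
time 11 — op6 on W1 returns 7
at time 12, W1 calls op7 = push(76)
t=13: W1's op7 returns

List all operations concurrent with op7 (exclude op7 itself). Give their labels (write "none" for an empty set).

op7 runs from 12 to 13; window-overlapping ops are concurrent
op1 [1,2]: before
op2 [3,4]: before
op3 [5,6]: before
op4 [7,8]: before
op5 [9,…): concurrent
op6 [10,11]: before

op5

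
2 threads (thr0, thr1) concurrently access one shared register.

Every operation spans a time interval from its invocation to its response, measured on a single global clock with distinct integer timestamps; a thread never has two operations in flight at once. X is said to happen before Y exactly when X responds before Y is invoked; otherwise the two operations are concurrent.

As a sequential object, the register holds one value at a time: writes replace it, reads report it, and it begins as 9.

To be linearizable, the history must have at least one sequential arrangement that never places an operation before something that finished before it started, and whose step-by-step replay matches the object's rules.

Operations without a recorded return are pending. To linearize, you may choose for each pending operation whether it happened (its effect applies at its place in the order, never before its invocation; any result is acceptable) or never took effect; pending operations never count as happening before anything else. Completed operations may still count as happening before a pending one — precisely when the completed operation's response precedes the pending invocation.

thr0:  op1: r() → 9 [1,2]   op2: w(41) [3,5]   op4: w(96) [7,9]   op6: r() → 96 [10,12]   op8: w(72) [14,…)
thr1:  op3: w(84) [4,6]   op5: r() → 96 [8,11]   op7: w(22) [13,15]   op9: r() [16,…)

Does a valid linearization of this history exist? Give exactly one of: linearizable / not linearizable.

a witness: op1, op2, op3, op4, op5, op6, op7
step 1: op1 r() → 9 — value 9
step 2: op2 w(41) — value 41
step 3: op3 w(84) — value 84
step 4: op4 w(96) — value 96
step 5: op5 r() → 96 — value 96
step 6: op6 r() → 96 — value 96
step 7: op7 w(22) — value 22

linearizable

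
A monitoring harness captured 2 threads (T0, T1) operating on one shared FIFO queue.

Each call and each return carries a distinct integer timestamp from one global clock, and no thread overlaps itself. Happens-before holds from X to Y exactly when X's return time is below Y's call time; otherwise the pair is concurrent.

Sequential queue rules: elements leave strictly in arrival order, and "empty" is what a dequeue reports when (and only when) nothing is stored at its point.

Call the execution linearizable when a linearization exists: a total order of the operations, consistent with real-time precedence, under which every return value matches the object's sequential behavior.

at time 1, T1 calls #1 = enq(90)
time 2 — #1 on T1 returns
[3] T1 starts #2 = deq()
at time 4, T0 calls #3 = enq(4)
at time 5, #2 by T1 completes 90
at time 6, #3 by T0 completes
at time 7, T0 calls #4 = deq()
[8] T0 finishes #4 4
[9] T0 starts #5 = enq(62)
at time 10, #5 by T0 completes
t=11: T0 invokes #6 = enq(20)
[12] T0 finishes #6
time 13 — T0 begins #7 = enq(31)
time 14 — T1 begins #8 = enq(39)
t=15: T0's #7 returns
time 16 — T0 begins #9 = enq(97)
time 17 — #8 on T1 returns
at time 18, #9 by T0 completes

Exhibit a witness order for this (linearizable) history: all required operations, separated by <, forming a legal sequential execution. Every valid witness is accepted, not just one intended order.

#1 < #2 < #3 < #4 < #5 < #6 < #7 < #8 < #9

1. #1 enq(90), leaving queue <90>
2. #2 deq() → 90, leaving queue <>
3. #3 enq(4), leaving queue <4>
4. #4 deq() → 4, leaving queue <>
5. #5 enq(62), leaving queue <62>
6. #6 enq(20), leaving queue <62,20>
7. #7 enq(31), leaving queue <62,20,31>
8. #8 enq(39), leaving queue <62,20,31,39>
9. #9 enq(97), leaving queue <62,20,31,39,97>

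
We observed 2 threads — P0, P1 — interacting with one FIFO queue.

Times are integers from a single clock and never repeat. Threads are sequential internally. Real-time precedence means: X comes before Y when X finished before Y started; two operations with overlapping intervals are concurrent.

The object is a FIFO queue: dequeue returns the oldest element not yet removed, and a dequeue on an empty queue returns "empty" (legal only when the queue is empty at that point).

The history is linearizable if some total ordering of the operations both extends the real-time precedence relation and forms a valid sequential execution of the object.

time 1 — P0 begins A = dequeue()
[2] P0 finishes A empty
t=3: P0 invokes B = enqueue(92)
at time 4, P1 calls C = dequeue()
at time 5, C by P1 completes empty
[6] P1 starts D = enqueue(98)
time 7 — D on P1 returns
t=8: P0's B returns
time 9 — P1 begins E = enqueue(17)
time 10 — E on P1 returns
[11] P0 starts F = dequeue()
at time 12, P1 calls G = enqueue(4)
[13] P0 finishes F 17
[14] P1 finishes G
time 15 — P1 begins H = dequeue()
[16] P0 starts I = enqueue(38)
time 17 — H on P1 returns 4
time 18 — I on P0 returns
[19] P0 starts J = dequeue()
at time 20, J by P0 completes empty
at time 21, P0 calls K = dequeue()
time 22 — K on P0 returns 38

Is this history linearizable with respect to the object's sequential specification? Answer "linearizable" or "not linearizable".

not linearizable

the violation lands at event 13, F's response at time 13: events 1..12 linearize, events 1..13 do not
the 6 completed operations admit 3 real-time orders; each fails the FIFO queue replay
no escape via the 1 pending operation (G): every completion choice fails
one such order, A, B, C, D, E, F (pending dropped), breaks at step 3 where C dequeue() → empty is illegal
one such order, A, C, B, D, E, F (pending dropped), breaks at step 6 where F dequeue() → 17 is illegal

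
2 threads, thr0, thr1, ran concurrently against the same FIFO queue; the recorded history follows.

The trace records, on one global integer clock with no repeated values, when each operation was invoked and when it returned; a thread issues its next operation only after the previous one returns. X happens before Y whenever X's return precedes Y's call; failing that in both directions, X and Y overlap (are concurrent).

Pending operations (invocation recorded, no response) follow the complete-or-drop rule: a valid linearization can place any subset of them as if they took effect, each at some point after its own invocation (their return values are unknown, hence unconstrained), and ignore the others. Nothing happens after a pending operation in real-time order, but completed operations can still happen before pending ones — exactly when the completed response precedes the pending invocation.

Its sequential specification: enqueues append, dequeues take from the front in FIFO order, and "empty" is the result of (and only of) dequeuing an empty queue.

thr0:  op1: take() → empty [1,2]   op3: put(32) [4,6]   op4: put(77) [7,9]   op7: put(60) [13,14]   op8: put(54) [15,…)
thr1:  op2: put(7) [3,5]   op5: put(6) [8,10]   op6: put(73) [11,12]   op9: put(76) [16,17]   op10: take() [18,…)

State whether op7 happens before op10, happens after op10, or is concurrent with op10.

before

op7 spans [13,14], op10 spans [18,…)
resp(op7)=14 < inv(op10)=18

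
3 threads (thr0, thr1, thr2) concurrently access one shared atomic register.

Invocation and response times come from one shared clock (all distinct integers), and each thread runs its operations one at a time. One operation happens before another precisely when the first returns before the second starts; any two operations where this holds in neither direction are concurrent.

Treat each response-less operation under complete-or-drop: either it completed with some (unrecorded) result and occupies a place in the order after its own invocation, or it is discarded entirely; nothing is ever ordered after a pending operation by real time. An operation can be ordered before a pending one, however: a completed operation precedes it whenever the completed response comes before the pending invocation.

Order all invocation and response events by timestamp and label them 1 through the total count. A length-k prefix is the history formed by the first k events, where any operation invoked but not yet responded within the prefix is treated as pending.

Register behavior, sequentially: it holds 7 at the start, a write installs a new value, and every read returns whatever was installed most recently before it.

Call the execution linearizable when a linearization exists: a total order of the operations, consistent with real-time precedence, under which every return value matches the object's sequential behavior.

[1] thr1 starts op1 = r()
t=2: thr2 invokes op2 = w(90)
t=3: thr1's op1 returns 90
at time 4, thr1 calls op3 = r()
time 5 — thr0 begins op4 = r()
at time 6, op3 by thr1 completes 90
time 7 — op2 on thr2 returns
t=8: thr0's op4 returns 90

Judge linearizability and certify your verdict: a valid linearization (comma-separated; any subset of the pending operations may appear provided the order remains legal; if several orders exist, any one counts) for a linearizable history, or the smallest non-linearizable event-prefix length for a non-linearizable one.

1. op2 w(90), leaving value 90
2. op1 r() → 90, leaving value 90
3. op3 r() → 90, leaving value 90
4. op4 r() → 90, leaving value 90

linearizable — witness: op2, op1, op3, op4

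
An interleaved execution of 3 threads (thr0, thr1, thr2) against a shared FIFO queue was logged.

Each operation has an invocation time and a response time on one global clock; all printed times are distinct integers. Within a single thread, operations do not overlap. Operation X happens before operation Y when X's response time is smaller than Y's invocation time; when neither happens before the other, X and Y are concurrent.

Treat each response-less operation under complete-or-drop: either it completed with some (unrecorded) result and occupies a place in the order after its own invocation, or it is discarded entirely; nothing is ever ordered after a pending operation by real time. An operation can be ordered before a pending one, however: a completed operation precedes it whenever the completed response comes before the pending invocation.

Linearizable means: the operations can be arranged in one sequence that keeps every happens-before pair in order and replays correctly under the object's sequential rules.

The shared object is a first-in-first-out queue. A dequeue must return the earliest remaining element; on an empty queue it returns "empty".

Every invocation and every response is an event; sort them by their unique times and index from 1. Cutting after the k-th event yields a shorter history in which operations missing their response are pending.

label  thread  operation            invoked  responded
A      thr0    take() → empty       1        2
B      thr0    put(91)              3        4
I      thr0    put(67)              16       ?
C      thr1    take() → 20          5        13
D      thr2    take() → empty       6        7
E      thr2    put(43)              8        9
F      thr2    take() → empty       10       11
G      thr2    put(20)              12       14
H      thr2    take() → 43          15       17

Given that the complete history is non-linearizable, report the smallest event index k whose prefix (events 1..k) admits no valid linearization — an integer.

one valid order for events 1..10 is A, B, C, D, E:
step 1: A take() → empty — queue <>
step 2: B put(91) — queue <91>
step 3: C take() (pending, included) — queue <>
step 4: D take() → empty — queue <>
step 5: E put(43) — queue <43>
with event 11 included (F responding at time 11), all real-time-consistent orders fail
including or dropping the 1 pending operation (C) in any combination fails
one such order, A, B, D, E, F (pending dropped), breaks at step 3 where D take() → empty is illegal

11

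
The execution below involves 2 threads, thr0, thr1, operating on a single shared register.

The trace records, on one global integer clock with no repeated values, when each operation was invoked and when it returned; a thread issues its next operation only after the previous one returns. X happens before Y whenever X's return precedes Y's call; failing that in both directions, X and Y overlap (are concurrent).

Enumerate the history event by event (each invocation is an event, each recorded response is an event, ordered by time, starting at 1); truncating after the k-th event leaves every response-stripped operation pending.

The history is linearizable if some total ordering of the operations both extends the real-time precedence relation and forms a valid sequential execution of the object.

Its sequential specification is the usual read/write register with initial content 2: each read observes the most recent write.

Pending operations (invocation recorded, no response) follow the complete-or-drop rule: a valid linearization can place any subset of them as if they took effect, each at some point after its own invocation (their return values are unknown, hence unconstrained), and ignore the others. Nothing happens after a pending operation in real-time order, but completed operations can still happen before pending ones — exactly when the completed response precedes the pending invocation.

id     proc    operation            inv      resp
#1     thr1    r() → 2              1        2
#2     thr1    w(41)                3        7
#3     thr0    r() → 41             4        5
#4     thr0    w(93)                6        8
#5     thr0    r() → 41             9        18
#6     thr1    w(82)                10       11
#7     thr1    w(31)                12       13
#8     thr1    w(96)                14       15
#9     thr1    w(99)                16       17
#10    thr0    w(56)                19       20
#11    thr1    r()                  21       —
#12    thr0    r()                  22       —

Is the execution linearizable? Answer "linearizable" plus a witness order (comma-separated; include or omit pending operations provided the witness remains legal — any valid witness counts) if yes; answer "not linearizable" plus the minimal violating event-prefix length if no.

through event 17 a valid linearization exists; event 18 (#5 responding at time 18) ends that
9 completed operations, 15 real-time-consistent orders — every register replay fails
one such order, #1, #2, #3, #4, #5, #6, #7, #8, #9, breaks at step 5 where #5 r() → 41 is illegal
one such order, #1, #2, #3, #4, #6, #5, #7, #8, #9, breaks at step 6 where #5 r() → 41 is illegal

not linearizable — minimal violating prefix: 18 events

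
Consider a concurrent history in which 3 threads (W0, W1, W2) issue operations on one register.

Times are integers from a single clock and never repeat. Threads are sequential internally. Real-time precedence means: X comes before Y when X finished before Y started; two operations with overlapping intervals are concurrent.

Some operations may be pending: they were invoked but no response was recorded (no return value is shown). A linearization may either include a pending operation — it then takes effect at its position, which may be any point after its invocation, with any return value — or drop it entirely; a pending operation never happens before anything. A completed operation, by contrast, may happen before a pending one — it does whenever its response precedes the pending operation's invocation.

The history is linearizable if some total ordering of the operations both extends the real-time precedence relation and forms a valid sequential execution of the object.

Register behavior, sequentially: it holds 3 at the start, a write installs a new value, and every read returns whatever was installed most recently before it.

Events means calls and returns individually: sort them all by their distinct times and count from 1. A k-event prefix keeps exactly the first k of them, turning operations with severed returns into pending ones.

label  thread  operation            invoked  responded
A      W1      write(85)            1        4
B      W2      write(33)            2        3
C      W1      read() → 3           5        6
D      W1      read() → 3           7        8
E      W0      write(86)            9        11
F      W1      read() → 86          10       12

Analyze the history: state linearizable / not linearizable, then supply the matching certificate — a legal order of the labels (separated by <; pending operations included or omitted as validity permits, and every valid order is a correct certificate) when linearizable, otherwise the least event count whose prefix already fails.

not linearizable — minimal violating prefix: 6 events

the violation lands at event 6, C's response at time 6: events 1..5 linearize, events 1..6 do not
3 completed operations, 2 real-time-consistent orders — every register replay fails
one such order, A, B, C, breaks at step 3 where C read() → 3 is illegal
one such order, B, A, C, breaks at step 3 where C read() → 3 is illegal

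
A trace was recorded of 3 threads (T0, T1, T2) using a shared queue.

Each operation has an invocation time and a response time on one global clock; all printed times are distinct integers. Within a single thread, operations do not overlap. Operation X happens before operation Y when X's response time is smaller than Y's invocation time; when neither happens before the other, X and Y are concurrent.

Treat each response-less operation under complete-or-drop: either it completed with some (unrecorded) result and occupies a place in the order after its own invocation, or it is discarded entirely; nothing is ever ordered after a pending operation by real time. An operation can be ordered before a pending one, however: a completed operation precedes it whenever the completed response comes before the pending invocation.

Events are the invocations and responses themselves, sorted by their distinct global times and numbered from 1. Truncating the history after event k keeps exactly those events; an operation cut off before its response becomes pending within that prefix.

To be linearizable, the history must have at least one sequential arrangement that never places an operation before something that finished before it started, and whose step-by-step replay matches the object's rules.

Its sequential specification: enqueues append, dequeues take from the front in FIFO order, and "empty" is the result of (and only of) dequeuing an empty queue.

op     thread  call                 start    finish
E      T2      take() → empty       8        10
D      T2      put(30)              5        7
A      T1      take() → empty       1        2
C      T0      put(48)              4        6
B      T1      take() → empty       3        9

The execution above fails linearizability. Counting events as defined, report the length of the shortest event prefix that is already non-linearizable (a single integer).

10

events 1..9 are linearizable, e.g. via A, B, C, D:
step 1: A take() → empty — queue <>
step 2: B take() → empty — queue <>
step 3: C put(48) — queue <48>
step 4: D put(30) — queue <48,30>
include event 10 — E responding at 10 — and every candidate order breaks
take A, B, C, D, E: step 5 already fails, because E take() → empty cannot occur there
take A, B, D, C, E: step 5 already fails, because E take() → empty cannot occur there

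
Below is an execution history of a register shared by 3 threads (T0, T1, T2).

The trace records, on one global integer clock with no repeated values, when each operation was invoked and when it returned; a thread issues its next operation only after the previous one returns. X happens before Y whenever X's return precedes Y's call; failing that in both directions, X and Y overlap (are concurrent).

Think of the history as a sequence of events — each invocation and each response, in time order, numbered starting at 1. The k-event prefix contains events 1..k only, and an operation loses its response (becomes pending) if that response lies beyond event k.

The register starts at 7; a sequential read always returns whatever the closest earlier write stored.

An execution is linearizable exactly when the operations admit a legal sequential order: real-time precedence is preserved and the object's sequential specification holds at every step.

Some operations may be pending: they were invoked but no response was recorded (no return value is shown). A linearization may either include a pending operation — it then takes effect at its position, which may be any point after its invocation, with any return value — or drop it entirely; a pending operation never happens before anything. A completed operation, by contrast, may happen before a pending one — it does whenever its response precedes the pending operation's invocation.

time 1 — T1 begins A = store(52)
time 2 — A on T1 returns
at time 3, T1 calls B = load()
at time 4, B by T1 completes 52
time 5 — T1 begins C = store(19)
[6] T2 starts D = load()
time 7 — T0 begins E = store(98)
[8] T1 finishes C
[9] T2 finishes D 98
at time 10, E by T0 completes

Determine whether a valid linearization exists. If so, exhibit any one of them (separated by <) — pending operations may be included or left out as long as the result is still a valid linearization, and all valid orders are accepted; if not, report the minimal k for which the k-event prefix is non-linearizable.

1. A store(52), leaving value 52
2. B load() → 52, leaving value 52
3. C store(19), leaving value 19
4. E store(98), leaving value 98
5. D load() → 98, leaving value 98

linearizable — witness: A < B < C < E < D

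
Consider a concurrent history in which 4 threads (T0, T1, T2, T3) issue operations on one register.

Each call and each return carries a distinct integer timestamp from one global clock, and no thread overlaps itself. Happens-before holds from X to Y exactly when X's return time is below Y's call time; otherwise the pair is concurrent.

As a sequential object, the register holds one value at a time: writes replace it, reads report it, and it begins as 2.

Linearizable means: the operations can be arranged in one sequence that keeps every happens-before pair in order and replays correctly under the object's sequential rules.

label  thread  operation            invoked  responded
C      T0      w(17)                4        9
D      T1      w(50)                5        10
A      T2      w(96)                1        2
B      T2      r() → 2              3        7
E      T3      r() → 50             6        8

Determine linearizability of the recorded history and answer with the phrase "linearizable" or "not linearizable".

prefix check: 1..6 passes, 1..7 fails once B's time-7 response joins
the sole real-time-consistent order of 2 completed operations fails the register replay
every completion of the 3 pending operations (C, D, E) was checked; none linearizes
for example A, B (pending dropped) fails at step 2: B r() → 2 is not legal there

not linearizable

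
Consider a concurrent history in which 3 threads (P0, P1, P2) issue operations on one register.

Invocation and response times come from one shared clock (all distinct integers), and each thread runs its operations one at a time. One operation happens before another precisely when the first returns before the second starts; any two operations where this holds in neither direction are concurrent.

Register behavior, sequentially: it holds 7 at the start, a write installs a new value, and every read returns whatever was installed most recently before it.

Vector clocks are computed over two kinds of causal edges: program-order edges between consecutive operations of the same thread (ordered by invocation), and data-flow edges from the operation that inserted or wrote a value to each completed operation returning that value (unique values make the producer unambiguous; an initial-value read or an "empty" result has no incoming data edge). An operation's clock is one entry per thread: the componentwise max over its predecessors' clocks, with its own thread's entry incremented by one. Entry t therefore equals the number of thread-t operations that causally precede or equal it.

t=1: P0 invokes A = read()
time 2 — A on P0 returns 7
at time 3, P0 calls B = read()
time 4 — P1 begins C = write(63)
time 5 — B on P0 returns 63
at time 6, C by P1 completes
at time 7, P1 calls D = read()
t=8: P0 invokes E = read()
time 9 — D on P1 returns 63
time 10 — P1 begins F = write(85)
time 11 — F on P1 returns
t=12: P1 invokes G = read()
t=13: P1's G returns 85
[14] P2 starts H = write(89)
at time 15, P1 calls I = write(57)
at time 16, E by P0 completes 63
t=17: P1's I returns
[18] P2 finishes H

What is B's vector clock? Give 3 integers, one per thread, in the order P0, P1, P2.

(2, 1, 0)

H (invocation 14): nothing precedes it; P2's component alone gives (0, 0, 1)
C (invocation 4): nothing precedes it; P1's component alone gives (0, 1, 0)
A (invocation 1): nothing precedes it; P0's component alone gives (1, 0, 0)
merge at D (invoked 7): VC(C)=(0, 1, 0), own-thread bump on P1 → (0, 2, 0)
merge at F (invoked 10): VC(D)=(0, 2, 0), own-thread bump on P1 → (0, 3, 0)
merge at B (invoked 3): VC(A)=(1, 0, 0), VC(C)=(0, 1, 0), own-thread bump on P0 → (2, 1, 0)
merge at G (invoked 12): VC(F)=(0, 3, 0), own-thread bump on P1 → (0, 4, 0)
merge at E (invoked 8): VC(B)=(2, 1, 0), VC(C)=(0, 1, 0), own-thread bump on P0 → (3, 1, 0)
merge at I (invoked 15): VC(G)=(0, 4, 0), own-thread bump on P1 → (0, 5, 0)
target: VC(B) = (2, 1, 0)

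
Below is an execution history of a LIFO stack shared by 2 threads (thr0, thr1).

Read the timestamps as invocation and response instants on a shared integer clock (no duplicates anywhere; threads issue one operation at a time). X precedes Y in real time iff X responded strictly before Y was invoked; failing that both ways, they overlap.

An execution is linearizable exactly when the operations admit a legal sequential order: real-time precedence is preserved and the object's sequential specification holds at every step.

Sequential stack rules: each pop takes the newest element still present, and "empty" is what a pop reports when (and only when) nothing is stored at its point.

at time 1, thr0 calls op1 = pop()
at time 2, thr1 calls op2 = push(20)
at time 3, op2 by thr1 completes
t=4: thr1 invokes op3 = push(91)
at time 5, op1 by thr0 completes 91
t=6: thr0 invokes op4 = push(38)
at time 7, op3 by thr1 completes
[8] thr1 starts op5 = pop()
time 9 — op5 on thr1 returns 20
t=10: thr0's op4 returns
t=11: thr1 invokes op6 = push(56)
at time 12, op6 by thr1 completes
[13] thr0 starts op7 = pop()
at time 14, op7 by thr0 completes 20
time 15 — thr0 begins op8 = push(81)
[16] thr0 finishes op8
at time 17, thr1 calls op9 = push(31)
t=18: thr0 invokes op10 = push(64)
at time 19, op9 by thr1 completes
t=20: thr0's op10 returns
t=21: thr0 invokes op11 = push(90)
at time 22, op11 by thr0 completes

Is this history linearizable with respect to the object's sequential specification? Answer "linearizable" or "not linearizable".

not linearizable

cut after 13 events: linearizable; cut after 14 events (op7 responds, time 14): not linearizable
7 completed operations, 8 real-time-consistent orders — every LIFO stack replay fails
one such order, op1, op2, op3, op4, op5, op6, op7, breaks at step 1 where op1 pop() → 91 is illegal
one such order, op1, op2, op3, op5, op4, op6, op7, breaks at step 1 where op1 pop() → 91 is illegal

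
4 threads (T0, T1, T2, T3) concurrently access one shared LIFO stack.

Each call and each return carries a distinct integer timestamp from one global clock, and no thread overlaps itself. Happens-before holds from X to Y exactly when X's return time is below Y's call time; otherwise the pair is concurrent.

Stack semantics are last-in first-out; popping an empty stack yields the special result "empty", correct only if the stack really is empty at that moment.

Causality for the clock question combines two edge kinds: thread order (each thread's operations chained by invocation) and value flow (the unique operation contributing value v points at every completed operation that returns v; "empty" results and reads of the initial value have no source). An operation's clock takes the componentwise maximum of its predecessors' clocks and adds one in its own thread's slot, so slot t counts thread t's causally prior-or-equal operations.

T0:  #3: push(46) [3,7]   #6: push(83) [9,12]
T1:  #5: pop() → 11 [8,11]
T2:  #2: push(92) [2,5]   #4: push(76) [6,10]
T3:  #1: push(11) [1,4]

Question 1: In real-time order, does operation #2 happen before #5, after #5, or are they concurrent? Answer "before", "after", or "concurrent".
before

#2 spans [2,5], #5 spans [8,11]
resp(#2)=5 < inv(#5)=8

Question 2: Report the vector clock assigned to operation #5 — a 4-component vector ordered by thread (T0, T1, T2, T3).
(0, 1, 0, 1)

#1 (invocation 1): nothing precedes it; T3's component alone gives (0, 0, 0, 1)
#2 (invocation 2): nothing precedes it; T2's component alone gives (0, 0, 1, 0)
#3 (invocation 3): nothing precedes it; T0's component alone gives (1, 0, 0, 0)
VC(#4, invoked at 6): max of VC(#2)=(0, 0, 1, 0), then +1 on thread T2 → (0, 0, 2, 0)
VC(#5, invoked at 8): max of VC(#1)=(0, 0, 0, 1), then +1 on thread T1 → (0, 1, 0, 1)
VC(#6, invoked at 9): max of VC(#3)=(1, 0, 0, 0), then +1 on thread T0 → (2, 0, 0, 0)
target: VC(#5) = (0, 1, 0, 1)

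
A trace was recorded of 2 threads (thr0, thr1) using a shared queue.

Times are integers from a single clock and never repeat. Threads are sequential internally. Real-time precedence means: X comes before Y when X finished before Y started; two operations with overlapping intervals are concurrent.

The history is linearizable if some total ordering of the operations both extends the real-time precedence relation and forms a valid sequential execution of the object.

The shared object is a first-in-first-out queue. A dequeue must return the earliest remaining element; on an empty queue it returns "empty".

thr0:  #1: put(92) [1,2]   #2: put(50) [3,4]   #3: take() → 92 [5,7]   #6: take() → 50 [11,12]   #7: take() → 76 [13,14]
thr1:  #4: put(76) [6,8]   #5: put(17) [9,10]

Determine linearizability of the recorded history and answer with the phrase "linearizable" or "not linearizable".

linearizable

one valid linearization: #1, #2, #3, #4, #5, #6, #7
1. #1 put(92), leaving queue <92>
2. #2 put(50), leaving queue <92,50>
3. #3 take() → 92, leaving queue <50>
4. #4 put(76), leaving queue <50,76>
5. #5 put(17), leaving queue <50,76,17>
6. #6 take() → 50, leaving queue <76,17>
7. #7 take() → 76, leaving queue <17>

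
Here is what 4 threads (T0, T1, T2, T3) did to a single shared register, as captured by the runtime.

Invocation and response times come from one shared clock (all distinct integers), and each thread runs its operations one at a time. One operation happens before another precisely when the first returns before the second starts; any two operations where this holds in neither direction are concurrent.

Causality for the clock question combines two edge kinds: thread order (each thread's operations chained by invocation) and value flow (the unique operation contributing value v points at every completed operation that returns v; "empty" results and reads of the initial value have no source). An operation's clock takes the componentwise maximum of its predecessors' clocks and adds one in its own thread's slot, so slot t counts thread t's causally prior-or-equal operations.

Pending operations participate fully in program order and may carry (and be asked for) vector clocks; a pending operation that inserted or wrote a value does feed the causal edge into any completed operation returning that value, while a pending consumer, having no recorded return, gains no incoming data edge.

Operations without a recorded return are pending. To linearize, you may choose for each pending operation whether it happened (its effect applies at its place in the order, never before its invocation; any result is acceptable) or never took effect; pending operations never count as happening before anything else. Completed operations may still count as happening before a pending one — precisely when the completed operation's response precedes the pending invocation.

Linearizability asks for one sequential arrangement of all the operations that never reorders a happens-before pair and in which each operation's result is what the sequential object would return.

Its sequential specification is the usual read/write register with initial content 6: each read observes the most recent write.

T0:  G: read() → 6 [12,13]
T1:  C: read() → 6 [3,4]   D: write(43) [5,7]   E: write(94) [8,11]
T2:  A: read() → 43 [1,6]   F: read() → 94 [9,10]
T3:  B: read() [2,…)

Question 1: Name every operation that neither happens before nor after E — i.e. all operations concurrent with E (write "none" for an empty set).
B, F

E spans [8,11]; an op avoiding the whole window 8..11 is ordered, any other is concurrent
A [1,6]: before
B [2,…): concurrent
C [3,4]: before
D [5,7]: before
F [9,10]: concurrent
G [12,13]: after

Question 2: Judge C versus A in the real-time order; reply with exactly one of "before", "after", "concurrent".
concurrent

C spans [3,4], A spans [1,6]
the intervals overlap in both directions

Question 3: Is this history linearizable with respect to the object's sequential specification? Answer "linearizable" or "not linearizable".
not linearizable

cut after 12 events: linearizable; cut after 13 events (G responds, time 13): not linearizable
6 orders of the 6 completed register ops respect real time; none is legal
no escape via the 1 pending operation (B): every completion choice fails
e.g. A, C, D, E, F, G (pending dropped): illegal at step 1, since A read() → 43 cannot apply there
e.g. A, C, D, F, E, G (pending dropped): illegal at step 1, since A read() → 43 cannot apply there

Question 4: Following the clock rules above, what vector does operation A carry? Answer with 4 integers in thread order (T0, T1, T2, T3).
(0, 2, 1, 0)

B, invoked 2, has no incoming edges; only T3's bump applies → (0, 0, 0, 1)
C, invoked 3, has no incoming edges; only T1's bump applies → (0, 1, 0, 0)
G, invoked 12, has no incoming edges; only T0's bump applies → (1, 0, 0, 0)
D, invoked 5, takes VC(C)=(0, 1, 0, 0) under max, adds 1 for T1 → (0, 2, 0, 0)
A, invoked 1, takes VC(D)=(0, 2, 0, 0) under max, adds 1 for T2 → (0, 2, 1, 0)
E, invoked 8, takes VC(D)=(0, 2, 0, 0) under max, adds 1 for T1 → (0, 3, 0, 0)
F, invoked 9, takes VC(A)=(0, 2, 1, 0), VC(E)=(0, 3, 0, 0) under max, adds 1 for T2 → (0, 3, 2, 0)
target: VC(A) = (0, 2, 1, 0)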